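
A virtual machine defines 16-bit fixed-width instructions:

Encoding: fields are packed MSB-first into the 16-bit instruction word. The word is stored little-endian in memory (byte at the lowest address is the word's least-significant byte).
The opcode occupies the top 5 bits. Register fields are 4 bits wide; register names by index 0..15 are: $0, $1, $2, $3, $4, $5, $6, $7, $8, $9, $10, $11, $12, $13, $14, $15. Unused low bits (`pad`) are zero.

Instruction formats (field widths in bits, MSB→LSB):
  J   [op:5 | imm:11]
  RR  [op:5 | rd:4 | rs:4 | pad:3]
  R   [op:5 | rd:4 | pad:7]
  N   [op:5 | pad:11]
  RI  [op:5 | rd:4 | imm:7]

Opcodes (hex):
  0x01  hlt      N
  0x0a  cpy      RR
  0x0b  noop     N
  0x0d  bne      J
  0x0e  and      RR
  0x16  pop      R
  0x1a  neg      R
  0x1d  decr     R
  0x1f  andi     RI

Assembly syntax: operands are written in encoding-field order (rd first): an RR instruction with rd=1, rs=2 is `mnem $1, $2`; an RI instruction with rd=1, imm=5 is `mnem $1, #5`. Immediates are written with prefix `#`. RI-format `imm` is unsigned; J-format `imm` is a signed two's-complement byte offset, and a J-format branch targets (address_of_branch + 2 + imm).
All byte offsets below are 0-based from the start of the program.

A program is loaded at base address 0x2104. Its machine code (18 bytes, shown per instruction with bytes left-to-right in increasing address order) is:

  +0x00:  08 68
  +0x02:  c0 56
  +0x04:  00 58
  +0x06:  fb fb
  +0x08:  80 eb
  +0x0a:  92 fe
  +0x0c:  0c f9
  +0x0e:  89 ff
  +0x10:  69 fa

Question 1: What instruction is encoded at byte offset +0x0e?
andi $15, #9

[0e] 89 ff → 0xff89
  opcode bits[15:11]=0x1f: andi/RI
  rd: (w>>7)&0xf=0xf → $15
  imm: (w>>0)&0x7f=0x9 → #9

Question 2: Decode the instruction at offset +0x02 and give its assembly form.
[02] c0 56 → 0x56c0
  opcode bits[15:11]=0xa: cpy/RR
  [10:7] rd=13 = $13
  [6:3] rs=8 = $8

cpy $13, $8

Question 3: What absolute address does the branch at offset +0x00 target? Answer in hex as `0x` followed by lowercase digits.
0x210e

+0x00: 08 68 ⇒ word 0x6808 (little)
  opcode bits[15:11]=0xd: bne/J
  imm@[10:0]=0x8 ⇒ #8
  target = base 0x2104 + off 0x00 + 2 + imm 8 = 0x210e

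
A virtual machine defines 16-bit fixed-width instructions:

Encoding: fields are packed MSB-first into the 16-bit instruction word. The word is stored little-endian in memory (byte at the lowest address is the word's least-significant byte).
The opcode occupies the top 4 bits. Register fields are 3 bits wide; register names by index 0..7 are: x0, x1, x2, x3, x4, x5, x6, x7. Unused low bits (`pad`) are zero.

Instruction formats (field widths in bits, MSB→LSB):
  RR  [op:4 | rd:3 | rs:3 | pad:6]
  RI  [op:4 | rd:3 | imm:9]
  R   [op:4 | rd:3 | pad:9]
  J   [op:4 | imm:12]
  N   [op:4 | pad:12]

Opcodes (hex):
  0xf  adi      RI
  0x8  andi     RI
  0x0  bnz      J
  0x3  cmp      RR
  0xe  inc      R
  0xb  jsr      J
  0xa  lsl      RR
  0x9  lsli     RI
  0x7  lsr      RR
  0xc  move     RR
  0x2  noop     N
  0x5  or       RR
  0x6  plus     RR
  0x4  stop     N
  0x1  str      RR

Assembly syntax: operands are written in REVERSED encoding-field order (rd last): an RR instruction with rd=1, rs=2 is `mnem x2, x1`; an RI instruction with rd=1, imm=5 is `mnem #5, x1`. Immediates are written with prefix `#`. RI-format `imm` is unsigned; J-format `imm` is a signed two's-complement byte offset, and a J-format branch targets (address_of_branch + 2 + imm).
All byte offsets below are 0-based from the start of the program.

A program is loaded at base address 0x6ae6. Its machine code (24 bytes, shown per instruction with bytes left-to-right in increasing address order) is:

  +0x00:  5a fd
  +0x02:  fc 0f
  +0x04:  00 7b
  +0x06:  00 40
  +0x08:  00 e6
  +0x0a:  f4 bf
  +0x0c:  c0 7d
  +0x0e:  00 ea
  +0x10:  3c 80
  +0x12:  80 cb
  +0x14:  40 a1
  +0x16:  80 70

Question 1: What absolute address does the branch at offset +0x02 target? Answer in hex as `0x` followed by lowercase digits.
0x6ae6

+0x02: fc 0f ⇒ word 0x0ffc (little)
  op=0x0ffc>>12=0x0 ⇒ bnz (J)
  imm@[11:0]=0xffc (s12→-4) ⇒ #-4
  target = base 0x6ae6 + off 0x02 + 2 + imm -4 = 0x6ae6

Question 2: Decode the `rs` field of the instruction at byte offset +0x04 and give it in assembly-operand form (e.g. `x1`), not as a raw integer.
@+04  little-endian(00 7b) = 0x7b00
  top 4b → 0x7 → lsr [RR]
  rd@[11:9]=0x5 ⇒ x5
  rs@[8:6]=0x4 ⇒ x4

x4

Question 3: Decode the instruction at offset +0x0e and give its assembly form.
off 0x0e: read 00 ea as little → 0xea00
  op=0xea00>>12=0xe ⇒ inc (R)
  [11:9] rd=5 = x5

inc x5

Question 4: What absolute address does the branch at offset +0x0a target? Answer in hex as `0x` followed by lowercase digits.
0x6ae6

@+0a  little-endian(f4 bf) = 0xbff4
  opcode bits[15:12]=0xb: jsr/J
  imm@[11:0]=0xff4 (s12→-12) ⇒ #-12
  target = base 0x6ae6 + off 0x0a + 2 + imm -12 = 0x6ae6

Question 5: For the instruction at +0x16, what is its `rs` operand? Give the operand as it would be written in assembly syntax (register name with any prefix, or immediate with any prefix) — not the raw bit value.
off 0x16: read 80 70 as little → 0x7080
  opcode bits[15:12]=0x7: lsr/RR
  rd: (w>>9)&0x7=0x0 → x0
  rs: (w>>6)&0x7=0x2 → x2

x2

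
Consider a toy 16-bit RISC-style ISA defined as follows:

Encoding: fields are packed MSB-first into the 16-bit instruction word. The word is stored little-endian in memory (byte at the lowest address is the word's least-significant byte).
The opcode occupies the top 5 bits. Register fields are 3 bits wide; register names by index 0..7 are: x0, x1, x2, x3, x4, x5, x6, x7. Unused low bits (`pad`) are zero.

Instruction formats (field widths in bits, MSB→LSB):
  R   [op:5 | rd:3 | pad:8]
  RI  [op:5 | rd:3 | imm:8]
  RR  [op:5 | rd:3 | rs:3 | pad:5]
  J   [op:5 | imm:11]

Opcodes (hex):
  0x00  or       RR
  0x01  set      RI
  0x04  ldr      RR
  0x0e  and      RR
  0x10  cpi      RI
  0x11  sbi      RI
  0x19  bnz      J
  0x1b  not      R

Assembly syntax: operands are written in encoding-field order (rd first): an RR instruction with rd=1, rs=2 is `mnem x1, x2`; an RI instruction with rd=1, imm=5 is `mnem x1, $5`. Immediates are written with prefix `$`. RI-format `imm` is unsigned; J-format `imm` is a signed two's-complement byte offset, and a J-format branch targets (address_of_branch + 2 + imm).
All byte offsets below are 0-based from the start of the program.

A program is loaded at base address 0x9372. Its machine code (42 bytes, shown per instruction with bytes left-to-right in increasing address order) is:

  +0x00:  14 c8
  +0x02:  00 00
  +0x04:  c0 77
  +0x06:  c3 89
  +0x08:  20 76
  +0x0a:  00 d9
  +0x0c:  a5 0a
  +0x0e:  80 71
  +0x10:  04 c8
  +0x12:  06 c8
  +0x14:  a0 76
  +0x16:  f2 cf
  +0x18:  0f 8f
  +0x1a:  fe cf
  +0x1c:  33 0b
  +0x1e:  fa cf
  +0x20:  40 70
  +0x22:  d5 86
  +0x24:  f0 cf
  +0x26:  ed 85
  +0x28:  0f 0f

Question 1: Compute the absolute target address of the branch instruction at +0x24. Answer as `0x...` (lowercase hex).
0x9388

off 0x24: read f0 cf as little → 0xcff0
  top 5b → 0x19 → bnz [J]
  [10:0] imm=2032 (s11→-16) = $-16
  target = base 0x9372 + off 0x24 + 2 + imm -16 = 0x9388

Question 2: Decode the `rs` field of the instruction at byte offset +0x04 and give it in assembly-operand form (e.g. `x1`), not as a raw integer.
[04] c0 77 → 0x77c0
  opcode bits[15:11]=0xe: and/RR
  rd: (w>>8)&0x7=0x7 → x7
  rs: (w>>5)&0x7=0x6 → x6

x6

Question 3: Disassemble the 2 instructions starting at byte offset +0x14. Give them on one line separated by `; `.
and x6, x5; bnz $-14

@+14  little-endian(a0 76) = 0x76a0
  top 5b → 0xe → and [RR]
  [10:8] rd=6 = x6
  [7:5] rs=5 = x5
@+16  little-endian(f2 cf) = 0xcff2
  top 5b → 0x19 → bnz [J]
  [10:0] imm=2034 (s11→-14) = $-14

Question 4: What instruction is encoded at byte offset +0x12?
bnz $6

[12] 06 c8 → 0xc806
  top 5b → 0x19 → bnz [J]
  [10:0] imm=6 = $6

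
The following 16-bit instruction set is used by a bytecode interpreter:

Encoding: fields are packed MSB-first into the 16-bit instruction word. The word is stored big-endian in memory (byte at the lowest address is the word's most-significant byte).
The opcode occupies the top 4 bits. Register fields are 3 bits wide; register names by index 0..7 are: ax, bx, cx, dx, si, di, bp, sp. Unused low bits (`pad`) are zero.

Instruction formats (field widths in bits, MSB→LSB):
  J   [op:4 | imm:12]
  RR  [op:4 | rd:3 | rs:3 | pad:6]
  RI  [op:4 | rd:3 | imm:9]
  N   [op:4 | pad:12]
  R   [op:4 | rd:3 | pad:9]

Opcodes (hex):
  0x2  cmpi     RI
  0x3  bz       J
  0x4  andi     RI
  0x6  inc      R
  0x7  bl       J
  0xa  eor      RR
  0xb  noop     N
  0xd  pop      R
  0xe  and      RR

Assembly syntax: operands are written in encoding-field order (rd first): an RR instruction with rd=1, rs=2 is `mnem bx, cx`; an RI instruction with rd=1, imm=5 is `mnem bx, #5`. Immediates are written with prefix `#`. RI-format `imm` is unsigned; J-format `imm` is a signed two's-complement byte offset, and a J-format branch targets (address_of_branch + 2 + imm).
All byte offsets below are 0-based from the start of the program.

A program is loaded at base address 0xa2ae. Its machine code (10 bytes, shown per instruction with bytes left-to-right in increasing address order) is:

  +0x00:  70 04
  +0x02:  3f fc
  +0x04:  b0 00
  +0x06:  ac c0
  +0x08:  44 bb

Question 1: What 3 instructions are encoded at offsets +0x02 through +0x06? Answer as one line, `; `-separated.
bz #-4; noop; eor bp, dx

@+02  big-endian(3f fc) = 0x3ffc
  top 4b → 0x3 → bz [J]
  imm@[11:0]=0xffc (s12→-4) ⇒ #-4
@+04  big-endian(b0 00) = 0xb000
  top 4b → 0xb → noop [N]
@+06  big-endian(ac c0) = 0xacc0
  top 4b → 0xa → eor [RR]
  rd@[11:9]=0x6 ⇒ bp
  rs@[8:6]=0x3 ⇒ dx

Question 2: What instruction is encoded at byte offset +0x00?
bl #4

+0x00: 70 04 ⇒ word 0x7004 (big)
  op=0x7004>>12=0x7 ⇒ bl (J)
  imm: (w>>0)&0xfff=0x4 → #4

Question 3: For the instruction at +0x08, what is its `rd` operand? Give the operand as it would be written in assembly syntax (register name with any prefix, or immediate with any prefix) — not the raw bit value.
+0x08: 44 bb ⇒ word 0x44bb (big)
  top 4b → 0x4 → andi [RI]
  [11:9] rd=2 = cx
  [8:0] imm=187 = #187

cx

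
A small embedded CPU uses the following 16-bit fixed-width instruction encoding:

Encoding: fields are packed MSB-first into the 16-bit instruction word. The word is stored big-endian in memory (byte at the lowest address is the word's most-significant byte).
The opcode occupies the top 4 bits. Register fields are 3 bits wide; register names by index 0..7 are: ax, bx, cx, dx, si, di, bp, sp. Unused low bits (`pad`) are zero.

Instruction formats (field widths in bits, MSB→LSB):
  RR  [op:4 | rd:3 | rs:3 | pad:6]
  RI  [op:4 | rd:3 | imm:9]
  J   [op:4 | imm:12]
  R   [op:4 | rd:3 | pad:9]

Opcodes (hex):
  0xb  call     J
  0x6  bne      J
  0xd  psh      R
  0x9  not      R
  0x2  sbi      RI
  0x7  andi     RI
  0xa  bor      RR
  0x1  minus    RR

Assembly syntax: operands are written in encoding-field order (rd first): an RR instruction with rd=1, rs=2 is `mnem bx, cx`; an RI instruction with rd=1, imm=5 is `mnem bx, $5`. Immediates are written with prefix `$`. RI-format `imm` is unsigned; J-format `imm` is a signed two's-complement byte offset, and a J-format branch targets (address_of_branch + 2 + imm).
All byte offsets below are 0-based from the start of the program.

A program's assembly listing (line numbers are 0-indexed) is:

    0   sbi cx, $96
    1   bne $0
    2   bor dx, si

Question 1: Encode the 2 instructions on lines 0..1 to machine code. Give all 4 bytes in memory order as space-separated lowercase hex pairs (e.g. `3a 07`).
24 60 60 00

line 0 (sbi): pack op=0x2:4|rd=2:3|imm=96:9 = 0x2460; big→ 24 60
line 1 (bne): pack op=0x6:4|imm=0:12 = 0x6000; big→ 60 00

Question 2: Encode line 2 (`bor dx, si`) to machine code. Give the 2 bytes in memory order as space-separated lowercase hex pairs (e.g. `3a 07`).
line 2 (bor): pack op=0xa:4|rd=3:3|rs=4:3|pad=0:6 = 0xa700; big→ a7 00

a7 00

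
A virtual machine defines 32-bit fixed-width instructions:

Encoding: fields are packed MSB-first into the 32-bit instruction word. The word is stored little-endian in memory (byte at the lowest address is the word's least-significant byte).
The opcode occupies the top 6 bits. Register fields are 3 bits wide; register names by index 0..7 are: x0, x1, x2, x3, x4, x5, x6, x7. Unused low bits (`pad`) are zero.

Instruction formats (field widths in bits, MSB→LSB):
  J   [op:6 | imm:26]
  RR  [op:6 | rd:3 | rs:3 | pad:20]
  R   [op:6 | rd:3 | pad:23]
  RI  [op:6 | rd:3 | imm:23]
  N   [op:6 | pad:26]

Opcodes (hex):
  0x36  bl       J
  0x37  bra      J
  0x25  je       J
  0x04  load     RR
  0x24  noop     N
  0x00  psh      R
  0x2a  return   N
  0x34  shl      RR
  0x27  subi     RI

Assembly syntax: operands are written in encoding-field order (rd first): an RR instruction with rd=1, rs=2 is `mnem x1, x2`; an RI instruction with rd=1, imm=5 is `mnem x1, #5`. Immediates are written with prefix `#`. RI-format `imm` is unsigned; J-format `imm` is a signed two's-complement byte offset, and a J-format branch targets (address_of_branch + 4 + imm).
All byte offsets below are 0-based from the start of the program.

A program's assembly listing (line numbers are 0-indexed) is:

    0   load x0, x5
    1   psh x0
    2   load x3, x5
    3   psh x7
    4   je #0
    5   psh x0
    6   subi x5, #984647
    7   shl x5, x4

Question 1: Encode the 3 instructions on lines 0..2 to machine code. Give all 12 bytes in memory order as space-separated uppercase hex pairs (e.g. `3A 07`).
L0: load op=0x4:6|rd=0:3|rs=5:3|pad=0:20 ⇒ 0x10500000 ⇒ little 00 00 50 10
L1: psh op=0x0:6|rd=0:3|pad=0:23 ⇒ 0x00000000 ⇒ little 00 00 00 00
L2: load op=0x4:6|rd=3:3|rs=5:3|pad=0:20 ⇒ 0x11d00000 ⇒ little 00 00 d0 11

00 00 50 10 00 00 00 00 00 00 D0 11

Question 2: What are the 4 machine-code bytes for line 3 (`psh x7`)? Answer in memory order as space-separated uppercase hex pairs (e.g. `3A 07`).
00 00 80 03

L3: psh op=0x0:6|rd=7:3|pad=0:23 ⇒ 0x03800000 ⇒ little 00 00 80 03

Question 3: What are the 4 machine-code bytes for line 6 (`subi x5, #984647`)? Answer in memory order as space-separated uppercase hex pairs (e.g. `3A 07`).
6. subi fields op=0x27:6|rd=5:3|imm=984647:23 → word 9e8f0647h → 47 06 8f 9e

47 06 8F 9E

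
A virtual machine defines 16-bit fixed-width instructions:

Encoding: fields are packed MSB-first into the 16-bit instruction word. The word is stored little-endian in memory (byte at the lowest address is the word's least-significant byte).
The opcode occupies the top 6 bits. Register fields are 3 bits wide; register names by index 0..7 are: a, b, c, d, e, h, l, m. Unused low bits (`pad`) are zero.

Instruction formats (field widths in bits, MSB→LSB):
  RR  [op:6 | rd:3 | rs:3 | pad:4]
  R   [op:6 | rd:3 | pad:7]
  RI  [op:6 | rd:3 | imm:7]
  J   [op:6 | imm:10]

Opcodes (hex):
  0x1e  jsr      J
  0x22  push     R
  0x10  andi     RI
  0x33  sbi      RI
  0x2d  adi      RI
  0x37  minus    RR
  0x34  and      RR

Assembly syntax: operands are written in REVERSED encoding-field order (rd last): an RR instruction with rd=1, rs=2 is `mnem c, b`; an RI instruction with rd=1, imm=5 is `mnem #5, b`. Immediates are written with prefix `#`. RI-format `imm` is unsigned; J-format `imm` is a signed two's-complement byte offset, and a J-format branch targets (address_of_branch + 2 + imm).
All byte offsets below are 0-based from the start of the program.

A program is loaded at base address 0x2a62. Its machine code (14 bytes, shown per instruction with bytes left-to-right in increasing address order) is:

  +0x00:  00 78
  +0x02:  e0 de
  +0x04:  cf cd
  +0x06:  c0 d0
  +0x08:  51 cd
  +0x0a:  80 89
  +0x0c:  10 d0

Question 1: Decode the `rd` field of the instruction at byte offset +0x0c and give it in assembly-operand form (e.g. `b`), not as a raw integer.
[0c] 10 d0 → 0xd010
  opcode bits[15:10]=0x34: and/RR
  rd: (w>>7)&0x7=0x0 → a
  rs: (w>>4)&0x7=0x1 → b

a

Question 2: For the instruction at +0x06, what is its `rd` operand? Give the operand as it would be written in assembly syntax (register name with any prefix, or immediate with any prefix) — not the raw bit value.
b

off 0x06: read c0 d0 as little → 0xd0c0
  op=0xd0c0>>10=0x34 ⇒ and (RR)
  rd: (w>>7)&0x7=0x1 → b
  rs: (w>>4)&0x7=0x4 → e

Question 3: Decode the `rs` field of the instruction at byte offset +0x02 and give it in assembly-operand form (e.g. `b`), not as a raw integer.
l

@+02  little-endian(e0 de) = 0xdee0
  top 6b → 0x37 → minus [RR]
  rd@[9:7]=0x5 ⇒ h
  rs@[6:4]=0x6 ⇒ l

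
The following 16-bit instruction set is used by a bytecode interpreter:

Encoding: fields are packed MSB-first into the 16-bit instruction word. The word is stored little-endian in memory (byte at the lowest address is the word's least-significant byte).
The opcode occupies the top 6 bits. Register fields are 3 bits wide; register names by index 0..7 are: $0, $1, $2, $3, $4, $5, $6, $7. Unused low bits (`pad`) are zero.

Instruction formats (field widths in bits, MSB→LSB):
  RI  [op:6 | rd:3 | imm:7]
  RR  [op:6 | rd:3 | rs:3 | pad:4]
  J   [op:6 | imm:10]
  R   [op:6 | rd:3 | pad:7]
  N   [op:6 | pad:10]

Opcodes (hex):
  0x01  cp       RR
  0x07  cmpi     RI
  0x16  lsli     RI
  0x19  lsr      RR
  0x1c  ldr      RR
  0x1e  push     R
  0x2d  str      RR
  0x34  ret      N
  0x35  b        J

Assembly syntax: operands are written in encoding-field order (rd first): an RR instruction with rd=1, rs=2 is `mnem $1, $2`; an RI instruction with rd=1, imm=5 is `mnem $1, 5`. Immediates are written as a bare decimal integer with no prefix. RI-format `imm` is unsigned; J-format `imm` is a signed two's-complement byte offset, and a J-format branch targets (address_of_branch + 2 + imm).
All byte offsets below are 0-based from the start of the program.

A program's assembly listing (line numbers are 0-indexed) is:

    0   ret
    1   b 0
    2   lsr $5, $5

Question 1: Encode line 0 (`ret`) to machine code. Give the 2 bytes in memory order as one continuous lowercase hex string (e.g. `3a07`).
line 0 (ret): pack op=0x34:6|pad=0:10 = 0xd000; little→ 00 d0

00d0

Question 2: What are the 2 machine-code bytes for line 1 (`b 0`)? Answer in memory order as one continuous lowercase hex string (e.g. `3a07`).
line 1 (b): pack op=0x35:6|imm=0:10 = 0xd400; little→ 00 d4

00d4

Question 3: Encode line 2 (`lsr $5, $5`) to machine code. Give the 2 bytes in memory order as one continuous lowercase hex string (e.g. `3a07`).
d066

line 2 (lsr): pack op=0x19:6|rd=5:3|rs=5:3|pad=0:4 = 0x66d0; little→ d0 66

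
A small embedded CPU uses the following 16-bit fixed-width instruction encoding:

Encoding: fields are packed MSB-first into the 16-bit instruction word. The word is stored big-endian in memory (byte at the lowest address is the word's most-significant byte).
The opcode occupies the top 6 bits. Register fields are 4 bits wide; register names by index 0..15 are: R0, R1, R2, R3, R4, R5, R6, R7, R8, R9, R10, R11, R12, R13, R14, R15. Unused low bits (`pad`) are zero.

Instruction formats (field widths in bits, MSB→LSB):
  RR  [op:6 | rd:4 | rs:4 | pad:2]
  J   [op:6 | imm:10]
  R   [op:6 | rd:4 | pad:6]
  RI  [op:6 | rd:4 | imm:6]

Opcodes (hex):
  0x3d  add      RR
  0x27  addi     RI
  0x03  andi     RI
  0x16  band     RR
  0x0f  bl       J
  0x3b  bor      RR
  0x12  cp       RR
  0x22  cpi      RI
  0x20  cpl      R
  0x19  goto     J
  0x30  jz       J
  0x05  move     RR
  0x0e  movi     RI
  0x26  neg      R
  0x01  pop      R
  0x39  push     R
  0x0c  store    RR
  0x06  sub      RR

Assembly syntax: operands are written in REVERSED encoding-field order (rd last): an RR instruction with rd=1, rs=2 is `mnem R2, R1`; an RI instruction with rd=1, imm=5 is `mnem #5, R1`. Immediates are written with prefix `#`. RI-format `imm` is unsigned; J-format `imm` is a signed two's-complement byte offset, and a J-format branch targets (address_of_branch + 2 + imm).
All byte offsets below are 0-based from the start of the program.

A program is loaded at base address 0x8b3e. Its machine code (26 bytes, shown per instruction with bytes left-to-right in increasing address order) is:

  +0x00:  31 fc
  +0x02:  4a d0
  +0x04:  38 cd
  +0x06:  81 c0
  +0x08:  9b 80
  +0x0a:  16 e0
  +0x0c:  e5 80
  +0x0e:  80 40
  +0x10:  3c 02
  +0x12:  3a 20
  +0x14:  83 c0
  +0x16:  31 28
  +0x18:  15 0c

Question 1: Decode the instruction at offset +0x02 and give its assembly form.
cp R4, R11

+0x02: 4a d0 ⇒ word 0x4ad0 (big)
  top 6b → 0x12 → cp [RR]
  rd@[9:6]=0xb ⇒ R11
  rs@[5:2]=0x4 ⇒ R4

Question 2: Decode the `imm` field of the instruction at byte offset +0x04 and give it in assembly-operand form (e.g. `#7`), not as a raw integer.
[04] 38 cd → 0x38cd
  top 6b → 0xe → movi [RI]
  [9:6] rd=3 = R3
  [5:0] imm=13 = #13

#13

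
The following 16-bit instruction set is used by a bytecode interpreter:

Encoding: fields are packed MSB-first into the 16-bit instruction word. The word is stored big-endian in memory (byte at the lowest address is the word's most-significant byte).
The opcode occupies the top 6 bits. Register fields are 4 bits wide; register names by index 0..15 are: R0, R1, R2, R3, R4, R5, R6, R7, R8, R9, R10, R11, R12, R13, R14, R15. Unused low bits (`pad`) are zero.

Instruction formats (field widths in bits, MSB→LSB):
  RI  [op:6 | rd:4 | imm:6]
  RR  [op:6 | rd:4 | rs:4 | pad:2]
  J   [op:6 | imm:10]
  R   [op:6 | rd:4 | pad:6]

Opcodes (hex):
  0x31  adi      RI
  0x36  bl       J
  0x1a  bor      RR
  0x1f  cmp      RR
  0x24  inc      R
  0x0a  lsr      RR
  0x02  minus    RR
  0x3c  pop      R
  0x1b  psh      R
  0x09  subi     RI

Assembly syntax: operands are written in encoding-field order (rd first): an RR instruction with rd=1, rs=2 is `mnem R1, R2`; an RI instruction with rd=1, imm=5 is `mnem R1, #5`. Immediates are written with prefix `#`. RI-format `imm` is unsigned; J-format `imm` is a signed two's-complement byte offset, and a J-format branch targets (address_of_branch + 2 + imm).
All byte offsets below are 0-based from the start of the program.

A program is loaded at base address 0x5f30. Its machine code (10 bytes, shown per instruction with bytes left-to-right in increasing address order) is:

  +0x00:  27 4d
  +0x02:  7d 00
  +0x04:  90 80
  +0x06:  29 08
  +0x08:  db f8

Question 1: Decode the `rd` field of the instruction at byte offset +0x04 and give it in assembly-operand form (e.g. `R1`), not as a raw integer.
off 0x04: read 90 80 as big → 0x9080
  opcode bits[15:10]=0x24: inc/R
  [9:6] rd=2 = R2

R2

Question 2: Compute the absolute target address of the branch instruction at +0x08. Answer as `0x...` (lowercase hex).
+0x08: db f8 ⇒ word 0xdbf8 (big)
  op=0xdbf8>>10=0x36 ⇒ bl (J)
  [9:0] imm=1016 (s10→-8) = #-8
  target = base 0x5f30 + off 0x08 + 2 + imm -8 = 0x5f32

0x5f32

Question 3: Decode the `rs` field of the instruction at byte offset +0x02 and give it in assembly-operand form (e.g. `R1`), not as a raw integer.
R0

+0x02: 7d 00 ⇒ word 0x7d00 (big)
  opcode bits[15:10]=0x1f: cmp/RR
  [9:6] rd=4 = R4
  [5:2] rs=0 = R0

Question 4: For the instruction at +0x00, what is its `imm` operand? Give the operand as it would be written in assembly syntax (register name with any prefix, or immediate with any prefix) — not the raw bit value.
[00] 27 4d → 0x274d
  opcode bits[15:10]=0x9: subi/RI
  rd: (w>>6)&0xf=0xd → R13
  imm: (w>>0)&0x3f=0xd → #13

#13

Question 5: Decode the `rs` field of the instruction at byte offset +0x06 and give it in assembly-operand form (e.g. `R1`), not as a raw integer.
R2

off 0x06: read 29 08 as big → 0x2908
  op=0x2908>>10=0xa ⇒ lsr (RR)
  [9:6] rd=4 = R4
  [5:2] rs=2 = R2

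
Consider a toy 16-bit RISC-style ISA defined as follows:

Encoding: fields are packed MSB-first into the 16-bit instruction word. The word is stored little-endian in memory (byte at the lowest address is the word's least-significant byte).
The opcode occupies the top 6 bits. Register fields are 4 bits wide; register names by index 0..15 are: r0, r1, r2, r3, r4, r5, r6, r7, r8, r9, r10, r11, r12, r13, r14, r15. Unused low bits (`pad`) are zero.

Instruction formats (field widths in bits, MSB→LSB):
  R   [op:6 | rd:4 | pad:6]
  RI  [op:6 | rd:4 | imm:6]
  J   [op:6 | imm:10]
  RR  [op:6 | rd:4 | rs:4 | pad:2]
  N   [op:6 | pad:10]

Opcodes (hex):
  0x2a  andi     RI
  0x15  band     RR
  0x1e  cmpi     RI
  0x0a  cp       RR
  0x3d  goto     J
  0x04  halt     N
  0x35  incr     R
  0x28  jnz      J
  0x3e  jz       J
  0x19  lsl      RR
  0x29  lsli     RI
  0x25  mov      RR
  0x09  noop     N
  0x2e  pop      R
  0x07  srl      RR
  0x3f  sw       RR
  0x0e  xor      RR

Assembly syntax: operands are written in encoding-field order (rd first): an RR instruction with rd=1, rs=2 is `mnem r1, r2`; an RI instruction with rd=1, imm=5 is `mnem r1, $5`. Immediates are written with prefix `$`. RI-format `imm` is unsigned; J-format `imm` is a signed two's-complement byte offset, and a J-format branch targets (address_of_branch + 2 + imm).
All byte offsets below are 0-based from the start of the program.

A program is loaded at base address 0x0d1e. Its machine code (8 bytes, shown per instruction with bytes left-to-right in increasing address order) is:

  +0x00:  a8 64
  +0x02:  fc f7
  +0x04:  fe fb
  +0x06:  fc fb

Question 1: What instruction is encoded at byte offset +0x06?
jz $-4

+0x06: fc fb ⇒ word 0xfbfc (little)
  opcode bits[15:10]=0x3e: jz/J
  [9:0] imm=1020 (s10→-4) = $-4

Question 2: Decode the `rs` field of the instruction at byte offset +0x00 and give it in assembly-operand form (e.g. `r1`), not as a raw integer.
r10

+0x00: a8 64 ⇒ word 0x64a8 (little)
  top 6b → 0x19 → lsl [RR]
  [9:6] rd=2 = r2
  [5:2] rs=10 = r10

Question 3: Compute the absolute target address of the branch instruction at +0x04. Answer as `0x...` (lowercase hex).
[04] fe fb → 0xfbfe
  top 6b → 0x3e → jz [J]
  [9:0] imm=1022 (s10→-2) = $-2
  target = base 0x0d1e + off 0x04 + 2 + imm -2 = 0x0d22

0x0d22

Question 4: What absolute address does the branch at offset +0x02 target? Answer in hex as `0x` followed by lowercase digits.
0x0d1e

@+02  little-endian(fc f7) = 0xf7fc
  op=0xf7fc>>10=0x3d ⇒ goto (J)
  imm: (w>>0)&0x3ff=0x3fc (s10→-4) → $-4
  target = base 0x0d1e + off 0x02 + 2 + imm -4 = 0x0d1e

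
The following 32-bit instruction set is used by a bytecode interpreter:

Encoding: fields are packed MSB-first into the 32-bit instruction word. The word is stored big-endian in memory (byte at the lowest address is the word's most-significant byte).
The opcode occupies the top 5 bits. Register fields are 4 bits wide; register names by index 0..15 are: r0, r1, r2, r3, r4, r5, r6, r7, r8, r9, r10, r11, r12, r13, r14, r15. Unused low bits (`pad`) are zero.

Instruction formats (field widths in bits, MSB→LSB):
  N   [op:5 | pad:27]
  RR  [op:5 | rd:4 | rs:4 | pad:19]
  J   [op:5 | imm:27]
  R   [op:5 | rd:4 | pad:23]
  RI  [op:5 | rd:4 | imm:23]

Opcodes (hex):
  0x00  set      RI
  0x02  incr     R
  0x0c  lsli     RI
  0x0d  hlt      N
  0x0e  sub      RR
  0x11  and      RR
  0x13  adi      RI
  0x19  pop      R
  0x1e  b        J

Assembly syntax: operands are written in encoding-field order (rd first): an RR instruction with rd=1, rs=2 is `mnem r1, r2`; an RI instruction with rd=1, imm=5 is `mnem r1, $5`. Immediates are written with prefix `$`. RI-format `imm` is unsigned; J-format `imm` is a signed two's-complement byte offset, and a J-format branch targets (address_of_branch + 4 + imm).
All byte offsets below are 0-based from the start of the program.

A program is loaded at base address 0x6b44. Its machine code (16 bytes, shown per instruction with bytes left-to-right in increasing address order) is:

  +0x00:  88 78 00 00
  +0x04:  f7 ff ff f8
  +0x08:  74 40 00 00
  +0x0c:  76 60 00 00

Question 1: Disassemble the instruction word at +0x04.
off 0x04: read f7 ff ff f8 as big → 0xf7fffff8
  opcode bits[31:27]=0x1e: b/J
  [26:0] imm=134217720 (s27→-8) = $-8

b $-8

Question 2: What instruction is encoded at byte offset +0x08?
sub r8, r8

@+08  big-endian(74 40 00 00) = 0x74400000
  op=0x74400000>>27=0xe ⇒ sub (RR)
  [26:23] rd=8 = r8
  [22:19] rs=8 = r8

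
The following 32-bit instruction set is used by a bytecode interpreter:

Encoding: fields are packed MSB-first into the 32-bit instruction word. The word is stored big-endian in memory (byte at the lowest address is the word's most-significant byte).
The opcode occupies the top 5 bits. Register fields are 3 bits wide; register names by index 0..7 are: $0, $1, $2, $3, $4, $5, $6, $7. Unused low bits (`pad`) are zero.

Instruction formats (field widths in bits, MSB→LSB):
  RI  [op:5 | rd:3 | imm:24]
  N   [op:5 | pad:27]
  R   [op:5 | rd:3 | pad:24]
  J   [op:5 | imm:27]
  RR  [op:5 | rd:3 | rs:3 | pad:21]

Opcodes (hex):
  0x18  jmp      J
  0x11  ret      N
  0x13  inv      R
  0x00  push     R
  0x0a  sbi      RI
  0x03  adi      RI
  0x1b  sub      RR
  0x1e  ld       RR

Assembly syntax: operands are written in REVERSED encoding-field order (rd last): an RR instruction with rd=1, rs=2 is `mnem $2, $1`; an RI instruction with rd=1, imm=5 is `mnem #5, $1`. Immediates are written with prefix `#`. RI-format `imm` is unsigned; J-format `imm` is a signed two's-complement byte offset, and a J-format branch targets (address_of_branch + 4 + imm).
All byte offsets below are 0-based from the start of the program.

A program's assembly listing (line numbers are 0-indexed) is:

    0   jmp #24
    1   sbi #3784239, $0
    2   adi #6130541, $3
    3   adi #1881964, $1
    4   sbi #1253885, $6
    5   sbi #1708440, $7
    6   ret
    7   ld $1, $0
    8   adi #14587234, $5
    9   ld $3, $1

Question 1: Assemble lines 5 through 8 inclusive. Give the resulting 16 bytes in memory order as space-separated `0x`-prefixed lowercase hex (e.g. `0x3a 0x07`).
line 5 (sbi): pack op=0xa:5|rd=7:3|imm=1708440:24 = 0x571a1198; big→ 57 1a 11 98
line 6 (ret): pack op=0x11:5|pad=0:27 = 0x88000000; big→ 88 00 00 00
line 7 (ld): pack op=0x1e:5|rd=0:3|rs=1:3|pad=0:21 = 0xf0200000; big→ f0 20 00 00
line 8 (adi): pack op=0x3:5|rd=5:3|imm=14587234:24 = 0x1dde9562; big→ 1d de 95 62

0x57 0x1a 0x11 0x98 0x88 0x00 0x00 0x00 0xf0 0x20 0x00 0x00 0x1d 0xde 0x95 0x62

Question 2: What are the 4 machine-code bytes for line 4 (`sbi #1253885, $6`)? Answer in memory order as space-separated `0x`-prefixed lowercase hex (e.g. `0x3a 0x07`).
0x56 0x13 0x21 0xfd

4. sbi fields op=0xa:5|rd=6:3|imm=1253885:24 → word 561321fdh → 56 13 21 fd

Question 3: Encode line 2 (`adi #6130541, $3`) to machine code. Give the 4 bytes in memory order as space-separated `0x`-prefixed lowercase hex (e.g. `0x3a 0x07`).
L2: adi op=0x3:5|rd=3:3|imm=6130541:24 ⇒ 0x1b5d8b6d ⇒ big 1b 5d 8b 6d

0x1b 0x5d 0x8b 0x6d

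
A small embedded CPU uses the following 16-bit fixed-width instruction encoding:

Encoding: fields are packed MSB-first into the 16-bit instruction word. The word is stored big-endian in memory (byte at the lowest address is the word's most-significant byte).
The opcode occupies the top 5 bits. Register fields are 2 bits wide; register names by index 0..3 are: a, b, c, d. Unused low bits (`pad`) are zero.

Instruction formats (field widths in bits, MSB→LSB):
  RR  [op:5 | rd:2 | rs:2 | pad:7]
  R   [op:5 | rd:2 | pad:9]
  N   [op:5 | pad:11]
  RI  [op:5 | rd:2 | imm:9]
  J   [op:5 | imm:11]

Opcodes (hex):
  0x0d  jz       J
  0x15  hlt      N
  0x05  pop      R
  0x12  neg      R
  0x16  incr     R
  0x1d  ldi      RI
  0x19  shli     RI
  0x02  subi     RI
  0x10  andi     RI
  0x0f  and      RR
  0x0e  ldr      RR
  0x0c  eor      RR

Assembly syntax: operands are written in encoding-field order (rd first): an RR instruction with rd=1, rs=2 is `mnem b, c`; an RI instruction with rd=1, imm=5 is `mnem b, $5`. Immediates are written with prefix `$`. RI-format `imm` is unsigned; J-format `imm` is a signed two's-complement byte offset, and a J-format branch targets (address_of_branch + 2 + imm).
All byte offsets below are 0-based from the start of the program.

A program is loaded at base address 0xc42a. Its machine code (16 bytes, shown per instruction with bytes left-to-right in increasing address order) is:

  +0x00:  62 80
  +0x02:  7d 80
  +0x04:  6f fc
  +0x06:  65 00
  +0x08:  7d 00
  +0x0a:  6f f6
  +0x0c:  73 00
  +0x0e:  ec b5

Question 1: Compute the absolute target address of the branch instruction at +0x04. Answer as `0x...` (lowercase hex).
[04] 6f fc → 0x6ffc
  top 5b → 0xd → jz [J]
  [10:0] imm=2044 (s11→-4) = $-4
  target = base 0xc42a + off 0x04 + 2 + imm -4 = 0xc42c

0xc42c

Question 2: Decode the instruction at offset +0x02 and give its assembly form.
and c, d

off 0x02: read 7d 80 as big → 0x7d80
  op=0x7d80>>11=0xf ⇒ and (RR)
  [10:9] rd=2 = c
  [8:7] rs=3 = d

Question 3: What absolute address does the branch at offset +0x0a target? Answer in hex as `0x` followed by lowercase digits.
0xc42c

[0a] 6f f6 → 0x6ff6
  opcode bits[15:11]=0xd: jz/J
  imm: (w>>0)&0x7ff=0x7f6 (s11→-10) → $-10
  target = base 0xc42a + off 0x0a + 2 + imm -10 = 0xc42c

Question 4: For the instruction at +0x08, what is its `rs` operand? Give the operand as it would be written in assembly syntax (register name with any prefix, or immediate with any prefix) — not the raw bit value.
[08] 7d 00 → 0x7d00
  opcode bits[15:11]=0xf: and/RR
  rd: (w>>9)&0x3=0x2 → c
  rs: (w>>7)&0x3=0x2 → c

c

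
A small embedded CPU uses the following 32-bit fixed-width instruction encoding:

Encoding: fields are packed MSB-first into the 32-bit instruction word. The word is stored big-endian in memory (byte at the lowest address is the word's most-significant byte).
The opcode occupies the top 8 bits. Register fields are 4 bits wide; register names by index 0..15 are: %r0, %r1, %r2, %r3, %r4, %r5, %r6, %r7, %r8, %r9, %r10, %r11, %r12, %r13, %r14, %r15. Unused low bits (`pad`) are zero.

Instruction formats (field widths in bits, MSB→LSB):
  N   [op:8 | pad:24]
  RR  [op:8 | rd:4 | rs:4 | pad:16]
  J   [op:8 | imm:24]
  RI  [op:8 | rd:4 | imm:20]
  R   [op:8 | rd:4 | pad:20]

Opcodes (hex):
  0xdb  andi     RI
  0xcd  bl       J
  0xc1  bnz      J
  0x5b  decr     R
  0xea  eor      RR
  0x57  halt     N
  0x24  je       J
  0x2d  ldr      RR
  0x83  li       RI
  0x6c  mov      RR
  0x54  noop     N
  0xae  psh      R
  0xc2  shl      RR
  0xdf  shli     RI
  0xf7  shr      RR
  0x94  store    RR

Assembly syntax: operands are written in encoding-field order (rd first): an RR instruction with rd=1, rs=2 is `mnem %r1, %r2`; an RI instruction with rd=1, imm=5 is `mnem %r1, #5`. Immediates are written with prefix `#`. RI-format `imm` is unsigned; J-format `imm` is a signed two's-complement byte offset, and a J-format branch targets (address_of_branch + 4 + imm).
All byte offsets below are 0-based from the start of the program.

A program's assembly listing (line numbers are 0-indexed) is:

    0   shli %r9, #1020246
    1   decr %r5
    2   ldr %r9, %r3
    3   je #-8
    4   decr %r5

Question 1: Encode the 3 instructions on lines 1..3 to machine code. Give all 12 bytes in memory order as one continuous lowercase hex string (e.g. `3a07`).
1. decr fields op=0x5b:8|rd=5:4|pad=0:20 → word 5b500000h → 5b 50 00 00
2. ldr fields op=0x2d:8|rd=9:4|rs=3:4|pad=0:16 → word 2d930000h → 2d 93 00 00
3. je fields op=0x24:8|imm=-8:24 → word 24fffff8h → 24 ff ff f8

5b5000002d93000024fffff8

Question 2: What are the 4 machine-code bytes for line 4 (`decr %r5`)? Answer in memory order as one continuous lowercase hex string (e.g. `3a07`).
L4: decr op=0x5b:8|rd=5:4|pad=0:20 ⇒ 0x5b500000 ⇒ big 5b 50 00 00

5b500000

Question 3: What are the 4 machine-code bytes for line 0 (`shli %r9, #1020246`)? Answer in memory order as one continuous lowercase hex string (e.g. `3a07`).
line 0 (shli): pack op=0xdf:8|rd=9:4|imm=1020246:20 = 0xdf9f9156; big→ df 9f 91 56

df9f9156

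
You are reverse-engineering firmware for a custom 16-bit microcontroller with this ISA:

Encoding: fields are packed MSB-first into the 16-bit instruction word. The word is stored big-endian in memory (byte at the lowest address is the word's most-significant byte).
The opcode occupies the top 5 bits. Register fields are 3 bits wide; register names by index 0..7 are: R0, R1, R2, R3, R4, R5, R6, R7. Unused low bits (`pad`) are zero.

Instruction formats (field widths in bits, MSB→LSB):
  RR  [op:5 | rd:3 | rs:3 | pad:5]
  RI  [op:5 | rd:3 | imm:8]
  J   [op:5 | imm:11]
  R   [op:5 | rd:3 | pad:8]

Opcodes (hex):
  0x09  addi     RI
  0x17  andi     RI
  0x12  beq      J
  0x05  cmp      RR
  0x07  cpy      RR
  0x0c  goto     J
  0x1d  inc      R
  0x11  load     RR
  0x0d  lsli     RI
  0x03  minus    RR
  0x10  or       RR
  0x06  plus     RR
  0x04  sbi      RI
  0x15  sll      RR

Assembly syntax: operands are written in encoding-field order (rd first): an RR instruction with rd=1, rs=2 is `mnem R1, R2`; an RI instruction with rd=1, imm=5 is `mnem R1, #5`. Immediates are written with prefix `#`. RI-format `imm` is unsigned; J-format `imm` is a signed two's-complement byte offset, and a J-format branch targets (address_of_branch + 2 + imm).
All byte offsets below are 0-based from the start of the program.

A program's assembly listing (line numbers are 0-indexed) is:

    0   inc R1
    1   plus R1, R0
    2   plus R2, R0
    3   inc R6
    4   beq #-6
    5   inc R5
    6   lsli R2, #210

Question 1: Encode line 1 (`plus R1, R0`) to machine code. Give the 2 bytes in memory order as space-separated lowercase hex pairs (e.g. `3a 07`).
L1: plus op=0x6:5|rd=1:3|rs=0:3|pad=0:5 ⇒ 0x3100 ⇒ big 31 00

31 00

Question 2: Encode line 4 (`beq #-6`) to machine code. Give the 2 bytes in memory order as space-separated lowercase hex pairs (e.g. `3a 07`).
4. beq fields op=0x12:5|imm=-6:11 → word 97fah → 97 fa

97 fa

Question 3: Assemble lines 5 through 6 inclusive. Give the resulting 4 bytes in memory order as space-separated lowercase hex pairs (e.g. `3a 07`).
L5: inc op=0x1d:5|rd=5:3|pad=0:8 ⇒ 0xed00 ⇒ big ed 00
L6: lsli op=0xd:5|rd=2:3|imm=210:8 ⇒ 0x6ad2 ⇒ big 6a d2

ed 00 6a d2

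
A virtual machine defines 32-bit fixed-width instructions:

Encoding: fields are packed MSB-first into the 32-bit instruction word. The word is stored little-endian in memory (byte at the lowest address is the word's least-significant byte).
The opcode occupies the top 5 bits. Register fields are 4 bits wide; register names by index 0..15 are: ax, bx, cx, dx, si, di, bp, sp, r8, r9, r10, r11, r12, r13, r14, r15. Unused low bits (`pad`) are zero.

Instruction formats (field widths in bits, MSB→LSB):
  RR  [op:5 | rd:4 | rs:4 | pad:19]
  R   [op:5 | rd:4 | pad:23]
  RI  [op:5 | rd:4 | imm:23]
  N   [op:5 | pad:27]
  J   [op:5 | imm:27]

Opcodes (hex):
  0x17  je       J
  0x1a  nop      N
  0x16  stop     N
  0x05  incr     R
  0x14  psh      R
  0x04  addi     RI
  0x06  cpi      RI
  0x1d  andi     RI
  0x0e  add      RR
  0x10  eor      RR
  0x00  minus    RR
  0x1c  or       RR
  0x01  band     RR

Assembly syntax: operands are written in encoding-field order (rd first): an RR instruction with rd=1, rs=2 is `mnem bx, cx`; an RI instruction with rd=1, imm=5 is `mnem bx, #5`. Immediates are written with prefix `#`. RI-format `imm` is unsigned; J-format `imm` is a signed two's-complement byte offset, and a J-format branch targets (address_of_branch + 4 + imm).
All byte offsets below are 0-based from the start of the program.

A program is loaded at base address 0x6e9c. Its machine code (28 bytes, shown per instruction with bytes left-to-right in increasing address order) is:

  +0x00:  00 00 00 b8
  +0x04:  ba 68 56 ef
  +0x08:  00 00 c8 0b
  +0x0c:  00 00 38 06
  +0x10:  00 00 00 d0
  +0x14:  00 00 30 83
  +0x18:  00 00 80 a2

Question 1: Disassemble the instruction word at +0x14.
eor bp, bp

@+14  little-endian(00 00 30 83) = 0x83300000
  top 5b → 0x10 → eor [RR]
  rd@[26:23]=0x6 ⇒ bp
  rs@[22:19]=0x6 ⇒ bp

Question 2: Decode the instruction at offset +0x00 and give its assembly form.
[00] 00 00 00 b8 → 0xb8000000
  op=0xb8000000>>27=0x17 ⇒ je (J)
  imm: (w>>0)&0x7ffffff=0x0 → #0

je #0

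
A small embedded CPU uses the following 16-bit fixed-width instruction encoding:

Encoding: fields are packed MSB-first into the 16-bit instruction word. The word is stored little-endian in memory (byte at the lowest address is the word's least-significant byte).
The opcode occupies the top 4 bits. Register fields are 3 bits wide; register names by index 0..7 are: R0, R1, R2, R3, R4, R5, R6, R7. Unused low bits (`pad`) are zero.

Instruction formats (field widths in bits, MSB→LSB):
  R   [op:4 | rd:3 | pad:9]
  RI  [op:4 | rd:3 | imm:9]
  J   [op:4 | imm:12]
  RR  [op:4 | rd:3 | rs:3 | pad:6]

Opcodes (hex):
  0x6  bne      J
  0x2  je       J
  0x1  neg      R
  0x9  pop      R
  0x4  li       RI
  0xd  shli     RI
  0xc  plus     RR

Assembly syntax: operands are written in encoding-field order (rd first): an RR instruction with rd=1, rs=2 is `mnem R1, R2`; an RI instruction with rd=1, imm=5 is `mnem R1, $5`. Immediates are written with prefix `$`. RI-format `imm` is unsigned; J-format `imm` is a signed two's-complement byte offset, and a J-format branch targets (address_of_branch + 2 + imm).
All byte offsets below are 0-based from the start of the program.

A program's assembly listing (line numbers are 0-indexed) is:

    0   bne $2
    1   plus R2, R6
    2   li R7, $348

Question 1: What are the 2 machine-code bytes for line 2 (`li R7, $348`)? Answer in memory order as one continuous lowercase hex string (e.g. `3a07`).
5c4f

line 2 (li): pack op=0x4:4|rd=7:3|imm=348:9 = 0x4f5c; little→ 5c 4f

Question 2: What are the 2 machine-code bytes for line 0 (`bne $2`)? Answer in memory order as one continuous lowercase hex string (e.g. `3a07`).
0260

line 0 (bne): pack op=0x6:4|imm=2:12 = 0x6002; little→ 02 60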